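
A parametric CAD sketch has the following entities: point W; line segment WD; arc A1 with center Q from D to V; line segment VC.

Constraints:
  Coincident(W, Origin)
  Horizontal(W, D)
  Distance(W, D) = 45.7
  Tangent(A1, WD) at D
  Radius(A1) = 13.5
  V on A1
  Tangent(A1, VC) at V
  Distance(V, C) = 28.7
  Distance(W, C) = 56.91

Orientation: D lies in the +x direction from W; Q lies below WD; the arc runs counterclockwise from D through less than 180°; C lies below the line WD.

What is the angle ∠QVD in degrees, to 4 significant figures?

40.99°

W is at the origin; WD is horizontal with |WD| = 45.7 and D on the +x side, so D = (45.70, 0.000). Since A1 is tangent to WD there, QD ⟂ WD, so Q = D + (0, -13.5) = (45.70, -13.50). Since QV ⟂ VC (tangency), |QC| = √(13.5² + 28.7²) = 31.72 regardless of where V sits on A1. So C lies on both circle(W, 56.91) and circle(Q, 31.72); the below-WD intersection is C = (36.33, -43.80). V is the foot of the tangent from C: V = (32.33, -15.38).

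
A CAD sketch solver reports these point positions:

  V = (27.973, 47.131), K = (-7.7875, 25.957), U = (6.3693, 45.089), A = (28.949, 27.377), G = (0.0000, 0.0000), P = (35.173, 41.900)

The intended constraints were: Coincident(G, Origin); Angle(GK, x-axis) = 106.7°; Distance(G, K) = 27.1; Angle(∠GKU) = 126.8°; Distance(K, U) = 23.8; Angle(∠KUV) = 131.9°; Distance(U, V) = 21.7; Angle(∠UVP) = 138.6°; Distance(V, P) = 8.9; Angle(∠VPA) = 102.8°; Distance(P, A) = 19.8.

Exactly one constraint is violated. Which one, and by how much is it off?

Distance(P, A) = 19.8 — off by 4.00.

G = (0.00, 0.00) ✓; GK at 106.7° ✓; |GK| = 27.10 ✓; ∠GKU = 126.8° ✓; |KU| = 23.80 ✓; ∠KUV = 131.9° ✓; |UV| = 21.70 ✓; ∠UVP = 138.6° ✓; |VP| = 8.900 ✓; ∠VPA = 102.8° ✓; |PA| = 15.80 ✗.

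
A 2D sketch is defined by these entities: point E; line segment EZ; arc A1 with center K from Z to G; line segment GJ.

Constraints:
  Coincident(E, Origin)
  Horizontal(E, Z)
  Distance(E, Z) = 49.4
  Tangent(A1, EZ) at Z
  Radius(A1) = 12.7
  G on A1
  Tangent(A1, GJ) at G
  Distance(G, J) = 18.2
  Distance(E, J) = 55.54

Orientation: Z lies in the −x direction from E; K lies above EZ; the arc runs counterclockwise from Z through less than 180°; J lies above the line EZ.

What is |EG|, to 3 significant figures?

41.2

Checks: |KG| = 12.70 ✓; ∠(KG, GJ) = 90.00° ✓; |GJ| = 18.20 ✓; |EJ| = 55.54 ✓.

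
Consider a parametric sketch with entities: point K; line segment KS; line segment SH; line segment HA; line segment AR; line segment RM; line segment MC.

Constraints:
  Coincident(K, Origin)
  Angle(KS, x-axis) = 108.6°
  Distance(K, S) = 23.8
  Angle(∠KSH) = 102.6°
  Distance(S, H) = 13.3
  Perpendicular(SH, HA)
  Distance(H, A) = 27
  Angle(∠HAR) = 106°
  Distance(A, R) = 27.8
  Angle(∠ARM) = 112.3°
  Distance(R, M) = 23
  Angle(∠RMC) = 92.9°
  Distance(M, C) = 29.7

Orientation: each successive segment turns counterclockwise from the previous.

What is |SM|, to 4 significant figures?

32.28

K is at the origin; KS runs at 108.6° with length 23.8, so S = (-7.591, 22.56). ∠KSH = 102.6° gives SH at -174.0° from the x-axis; with |SH| = 13.3, H = (-20.82, 21.17). The perpendicularity gives HA at right angles to SH, so HA runs at -84.00°; with |HA| = 27.0, A = (-18.00, -5.685). ∠HAR = 106.0° gives AR at -10.00° from the x-axis; with |AR| = 27.8, R = (9.382, -10.51). ∠ARM = 112.3° gives RM at 57.70° from the x-axis; with |RM| = 23.0, M = (21.67, 8.928). Then |SM| = |M − S| = 32.28.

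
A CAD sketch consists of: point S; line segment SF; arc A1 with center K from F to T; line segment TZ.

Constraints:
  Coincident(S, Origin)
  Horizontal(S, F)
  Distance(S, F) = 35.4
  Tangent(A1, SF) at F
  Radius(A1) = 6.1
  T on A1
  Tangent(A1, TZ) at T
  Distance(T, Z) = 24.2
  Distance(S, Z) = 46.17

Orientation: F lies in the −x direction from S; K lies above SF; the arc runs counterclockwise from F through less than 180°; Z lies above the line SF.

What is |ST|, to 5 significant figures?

30.312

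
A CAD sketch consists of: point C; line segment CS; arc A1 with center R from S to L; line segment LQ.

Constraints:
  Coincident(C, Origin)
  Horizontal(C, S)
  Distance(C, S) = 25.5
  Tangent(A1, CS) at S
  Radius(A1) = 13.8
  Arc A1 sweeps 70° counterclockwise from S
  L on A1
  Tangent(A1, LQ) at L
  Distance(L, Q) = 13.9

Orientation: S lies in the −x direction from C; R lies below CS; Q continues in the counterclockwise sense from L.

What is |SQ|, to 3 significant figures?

28.4

C is at the origin; CS is horizontal with |CS| = 25.5 and S on the −x side, so S = (-25.5, 0.00). The tangent condition forces RS to be normal to CS, so R = S + (0, -13.8) = (-25.5, -13.8). On A1, S sits at bearing 90° from R; a 70° counterclockwise sweep puts L at bearing 160°, so L = R + 13.8·(cos 160°, sin 160°) = (-38.5, -9.08). Tangency of A1 to LQ means the radius RL is perpendicular to LQ, so LQ runs along (−sin 160°, cos 160°); with |LQ| = 13.9, Q = (-43.2, -22.1). Then |SQ| = |Q − S| = 28.4.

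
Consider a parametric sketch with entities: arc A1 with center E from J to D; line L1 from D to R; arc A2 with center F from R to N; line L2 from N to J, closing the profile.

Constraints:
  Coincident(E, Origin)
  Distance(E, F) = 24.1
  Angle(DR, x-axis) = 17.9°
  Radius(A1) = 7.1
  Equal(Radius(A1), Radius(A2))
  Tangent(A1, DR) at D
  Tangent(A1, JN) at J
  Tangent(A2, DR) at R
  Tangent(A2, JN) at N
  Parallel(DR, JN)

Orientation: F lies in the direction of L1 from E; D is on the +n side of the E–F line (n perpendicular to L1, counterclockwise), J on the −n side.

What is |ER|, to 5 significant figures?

25.124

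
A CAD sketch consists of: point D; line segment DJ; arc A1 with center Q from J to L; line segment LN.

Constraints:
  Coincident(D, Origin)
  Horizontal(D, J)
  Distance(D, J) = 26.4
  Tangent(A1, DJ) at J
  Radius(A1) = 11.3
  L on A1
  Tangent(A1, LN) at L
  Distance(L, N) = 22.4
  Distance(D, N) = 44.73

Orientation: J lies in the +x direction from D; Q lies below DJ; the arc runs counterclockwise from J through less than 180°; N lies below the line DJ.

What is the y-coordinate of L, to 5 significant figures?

-16.235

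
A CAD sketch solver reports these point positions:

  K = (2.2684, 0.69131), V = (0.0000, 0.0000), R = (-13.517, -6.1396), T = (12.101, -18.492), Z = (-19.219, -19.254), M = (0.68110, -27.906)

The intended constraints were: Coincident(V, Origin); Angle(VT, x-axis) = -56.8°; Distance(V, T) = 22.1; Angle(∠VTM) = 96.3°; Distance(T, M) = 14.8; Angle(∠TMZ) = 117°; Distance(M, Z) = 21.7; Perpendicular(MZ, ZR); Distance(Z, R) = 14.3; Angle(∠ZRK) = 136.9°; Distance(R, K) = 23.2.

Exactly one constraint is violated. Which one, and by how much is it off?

Distance(R, K) = 23.2 — off by 6.00.

V = (0.00, 0.00) ✓; VT at -56.80° ✓; |VT| = 22.10 ✓; ∠VTM = 96.30° ✓; |TM| = 14.80 ✓; ∠TMZ = 117.0° ✓; |MZ| = 21.70 ✓; ∠(MZ, ZR) = 90.00° ✓; |ZR| = 14.30 ✓; ∠ZRK = 136.9° ✓; |RK| = 17.20 ✗.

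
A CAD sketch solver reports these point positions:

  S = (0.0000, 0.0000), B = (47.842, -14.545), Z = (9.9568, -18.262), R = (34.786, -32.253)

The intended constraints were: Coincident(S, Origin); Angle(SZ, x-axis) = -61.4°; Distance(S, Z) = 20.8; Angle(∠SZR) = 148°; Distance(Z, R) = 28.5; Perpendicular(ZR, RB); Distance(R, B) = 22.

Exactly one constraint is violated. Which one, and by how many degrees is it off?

Perpendicular(ZR, RB) — off by 7.00°.

S = (0.00, 0.00) ✓; SZ at -61.40° ✓; |SZ| = 20.80 ✓; ∠SZR = 148.0° ✓; |ZR| = 28.50 ✓; ∠(ZR, RB) = 83.00° ✗; |RB| = 22.00 ✓.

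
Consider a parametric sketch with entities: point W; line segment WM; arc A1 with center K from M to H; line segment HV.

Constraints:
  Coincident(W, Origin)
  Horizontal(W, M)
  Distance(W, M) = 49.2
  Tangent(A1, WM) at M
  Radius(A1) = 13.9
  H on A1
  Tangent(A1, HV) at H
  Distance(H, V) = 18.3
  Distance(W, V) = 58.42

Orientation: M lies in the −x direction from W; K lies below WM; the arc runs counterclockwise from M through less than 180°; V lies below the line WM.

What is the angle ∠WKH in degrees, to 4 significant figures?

149.4°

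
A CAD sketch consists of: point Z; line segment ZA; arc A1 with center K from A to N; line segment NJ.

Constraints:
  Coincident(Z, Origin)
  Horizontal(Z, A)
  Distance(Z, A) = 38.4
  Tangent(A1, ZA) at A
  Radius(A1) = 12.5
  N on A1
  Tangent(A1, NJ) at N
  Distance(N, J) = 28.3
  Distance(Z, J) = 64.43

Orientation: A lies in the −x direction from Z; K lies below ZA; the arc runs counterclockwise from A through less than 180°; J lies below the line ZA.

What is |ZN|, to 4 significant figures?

52.56

Z is at the origin; ZA is horizontal with |ZA| = 38.4 and A on the −x side, so A = (-38.40, 0.000). Tangency of A1 to ZA means the radius KA is perpendicular to ZA, so K = A + (0, -12.5) = (-38.40, -12.50). Since KN ⟂ NJ (tangency), |KJ| = √(12.5² + 28.3²) = 30.94 regardless of where N sits on A1. So J lies on both circle(Z, 64.43) and circle(K, 30.94); the below-ZA intersection is J = (-49.33, -41.44). N is the foot of the tangent from J: N = (-50.88, -13.18).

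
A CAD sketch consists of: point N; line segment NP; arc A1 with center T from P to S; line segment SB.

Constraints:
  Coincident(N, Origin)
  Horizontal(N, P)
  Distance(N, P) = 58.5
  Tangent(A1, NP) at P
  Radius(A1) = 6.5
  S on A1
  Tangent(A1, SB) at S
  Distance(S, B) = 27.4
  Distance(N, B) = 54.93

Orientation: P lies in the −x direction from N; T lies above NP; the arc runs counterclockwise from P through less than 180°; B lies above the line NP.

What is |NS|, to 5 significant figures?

52.443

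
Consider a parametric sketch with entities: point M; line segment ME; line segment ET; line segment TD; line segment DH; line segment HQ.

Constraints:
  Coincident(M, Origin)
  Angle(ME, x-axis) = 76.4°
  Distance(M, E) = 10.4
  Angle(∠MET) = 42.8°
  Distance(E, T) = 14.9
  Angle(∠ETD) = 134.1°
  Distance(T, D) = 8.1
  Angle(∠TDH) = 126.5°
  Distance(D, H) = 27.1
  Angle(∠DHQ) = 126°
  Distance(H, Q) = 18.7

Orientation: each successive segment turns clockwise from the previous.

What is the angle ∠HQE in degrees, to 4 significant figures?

62.55°

∠TDH = 126.5° gives DH at -160.2° from the x-axis; with |DH| = 27.1, H = (-18.11, -19.84). ∠DHQ = 126.0° gives HQ at 145.8° from the x-axis; with |HQ| = 18.7, Q = (-33.58, -9.325). Then cos ∠HQE = QH·QE / (|QH||QE|), giving 62.55°.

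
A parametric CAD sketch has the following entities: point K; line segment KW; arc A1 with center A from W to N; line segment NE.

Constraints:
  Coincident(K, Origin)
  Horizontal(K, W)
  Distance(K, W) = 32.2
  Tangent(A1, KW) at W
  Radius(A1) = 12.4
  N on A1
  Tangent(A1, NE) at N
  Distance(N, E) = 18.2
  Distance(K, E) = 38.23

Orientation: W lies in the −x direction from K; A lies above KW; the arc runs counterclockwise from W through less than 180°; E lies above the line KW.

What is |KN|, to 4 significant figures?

24.01

K is at the origin; KW is horizontal with |KW| = 32.2 and W on the −x side, so W = (-32.20, 0.000). The tangent condition forces AW to be normal to KW, so A = W + (0, 12.4) = (-32.20, 12.40). Since AN ⟂ NE (tangency), |AE| = √(12.4² + 18.2²) = 22.02 regardless of where N sits on A1. So E lies on both circle(K, 38.23) and circle(A, 22.02); the above-KW intersection is E = (-21.47, 31.63). N is the foot of the tangent from E: N = (-19.85, 13.50).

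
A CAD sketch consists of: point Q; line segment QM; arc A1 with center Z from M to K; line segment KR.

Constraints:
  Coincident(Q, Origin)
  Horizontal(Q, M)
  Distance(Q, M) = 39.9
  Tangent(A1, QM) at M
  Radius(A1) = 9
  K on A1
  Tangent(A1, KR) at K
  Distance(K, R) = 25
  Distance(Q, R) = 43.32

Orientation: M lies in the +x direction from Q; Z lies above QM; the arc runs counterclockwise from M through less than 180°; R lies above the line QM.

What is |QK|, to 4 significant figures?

48.69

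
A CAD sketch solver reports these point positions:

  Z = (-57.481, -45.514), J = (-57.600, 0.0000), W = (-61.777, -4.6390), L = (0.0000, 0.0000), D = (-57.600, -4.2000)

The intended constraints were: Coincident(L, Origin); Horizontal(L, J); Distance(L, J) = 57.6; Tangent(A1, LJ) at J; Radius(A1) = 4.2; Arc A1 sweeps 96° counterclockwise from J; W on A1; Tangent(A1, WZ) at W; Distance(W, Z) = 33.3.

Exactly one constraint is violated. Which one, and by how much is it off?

Distance(W, Z) = 33.3 — off by 7.80.

L = (0.00, 0.00) ✓; L.y = 0.00, J.y = 0.00 ✓; |LJ| = 57.60 ✓; ∠(DJ, JL) = 90.00° ✓; |DJ| = 4.200 ✓; bearing(D→W) − bearing(D→J) = 96.00° ✓; |DW| = 4.200 ✓; ∠(DW, WZ) = 90.00° ✓; |WZ| = 41.10 ✗.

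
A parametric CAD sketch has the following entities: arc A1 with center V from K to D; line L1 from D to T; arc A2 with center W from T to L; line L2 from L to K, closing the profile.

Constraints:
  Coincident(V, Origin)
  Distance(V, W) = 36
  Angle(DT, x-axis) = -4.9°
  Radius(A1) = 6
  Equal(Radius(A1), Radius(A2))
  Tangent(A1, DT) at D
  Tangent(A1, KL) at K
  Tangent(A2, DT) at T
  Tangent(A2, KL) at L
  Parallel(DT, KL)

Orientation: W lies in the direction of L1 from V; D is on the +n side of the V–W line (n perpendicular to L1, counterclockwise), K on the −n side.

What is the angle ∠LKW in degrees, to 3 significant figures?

9.46°

The slot axis is L1's direction at -4.9°, so u = (cos -4.9°, sin -4.9°) = (0.996, -0.0854) and n = (−sin -4.9°, cos -4.9°) = (0.0854, 0.996). V is at the origin and W lies 36.0 along u from V, so W = 36.0·u = (35.9, -3.08). Tangency of A1 to both parallel lines with radius 6.0 puts D and K at V ± 6.0·n: D = (0.513, 5.98), K = (-0.513, -5.98). Equal radii place T and L the same way about W: T = W + 6.0·n = (36.4, 2.90), L = W − 6.0·n = (35.4, -9.05). Then cos ∠LKW = KL·KW / (|KL||KW|), giving 9.46°.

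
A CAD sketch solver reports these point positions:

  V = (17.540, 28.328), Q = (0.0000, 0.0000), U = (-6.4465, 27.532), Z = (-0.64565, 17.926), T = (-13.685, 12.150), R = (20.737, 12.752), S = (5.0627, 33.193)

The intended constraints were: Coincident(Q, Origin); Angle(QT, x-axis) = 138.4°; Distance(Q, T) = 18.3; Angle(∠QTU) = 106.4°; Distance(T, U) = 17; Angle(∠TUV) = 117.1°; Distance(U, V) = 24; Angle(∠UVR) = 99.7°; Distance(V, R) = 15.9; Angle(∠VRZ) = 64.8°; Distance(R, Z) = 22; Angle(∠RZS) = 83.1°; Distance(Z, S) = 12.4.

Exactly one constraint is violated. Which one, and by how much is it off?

Distance(Z, S) = 12.4 — off by 3.90.

Q = (0.00, 0.00) ✓; QT at 138.4° ✓; |QT| = 18.30 ✓; ∠QTU = 106.4° ✓; |TU| = 17.00 ✓; ∠TUV = 117.1° ✓; |UV| = 24.00 ✓; ∠UVR = 99.70° ✓; |VR| = 15.90 ✓; ∠VRZ = 64.80° ✓; |RZ| = 22.00 ✓; ∠RZS = 83.10° ✓; |ZS| = 16.30 ✗.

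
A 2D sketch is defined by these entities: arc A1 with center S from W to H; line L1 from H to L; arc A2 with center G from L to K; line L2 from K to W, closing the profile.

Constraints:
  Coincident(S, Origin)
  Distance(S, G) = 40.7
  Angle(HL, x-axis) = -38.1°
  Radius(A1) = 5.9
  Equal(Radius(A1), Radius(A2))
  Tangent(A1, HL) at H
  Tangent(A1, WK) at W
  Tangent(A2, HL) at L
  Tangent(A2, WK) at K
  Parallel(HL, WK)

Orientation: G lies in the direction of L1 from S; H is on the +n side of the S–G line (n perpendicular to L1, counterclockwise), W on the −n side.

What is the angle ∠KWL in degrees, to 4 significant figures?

16.17°

The slot axis is L1's direction at -38.1°, so u = (cos -38.1°, sin -38.1°) = (0.7869, -0.6170) and n = (−sin -38.1°, cos -38.1°) = (0.6170, 0.7869). S is at the origin and G lies 40.7 along u from S, so G = 40.7·u = (32.03, -25.11). Tangency of A1 to both parallel lines with radius 5.9 puts H and W at S ± 5.9·n: H = (3.641, 4.643), W = (-3.641, -4.643). Equal radii place L and K the same way about G: L = G + 5.9·n = (35.67, -20.47), K = G − 5.9·n = (28.39, -29.76). Then cos ∠KWL = WK·WL / (|WK||WL|), giving 16.17°.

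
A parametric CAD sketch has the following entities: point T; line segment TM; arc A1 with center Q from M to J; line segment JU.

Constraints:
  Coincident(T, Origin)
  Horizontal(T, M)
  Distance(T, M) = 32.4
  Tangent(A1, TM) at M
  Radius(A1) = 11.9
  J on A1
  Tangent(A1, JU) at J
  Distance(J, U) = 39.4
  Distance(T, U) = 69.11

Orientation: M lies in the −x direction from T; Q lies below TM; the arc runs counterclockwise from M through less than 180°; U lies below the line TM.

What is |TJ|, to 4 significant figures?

45.59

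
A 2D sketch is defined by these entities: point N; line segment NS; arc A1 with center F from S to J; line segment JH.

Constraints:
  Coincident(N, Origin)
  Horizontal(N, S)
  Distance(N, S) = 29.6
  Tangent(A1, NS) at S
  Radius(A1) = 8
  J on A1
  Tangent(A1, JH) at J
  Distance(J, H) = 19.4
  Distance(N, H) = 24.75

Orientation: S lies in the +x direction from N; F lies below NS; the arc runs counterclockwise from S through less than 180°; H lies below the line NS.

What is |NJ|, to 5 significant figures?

22.992

Checks: N.y = 0.00, S.y = 0.00 ✓; |FJ| = 8.000 ✓; ∠(FJ, JH) = 90.00° ✓; |JH| = 19.40 ✓; |NH| = 24.75 ✓.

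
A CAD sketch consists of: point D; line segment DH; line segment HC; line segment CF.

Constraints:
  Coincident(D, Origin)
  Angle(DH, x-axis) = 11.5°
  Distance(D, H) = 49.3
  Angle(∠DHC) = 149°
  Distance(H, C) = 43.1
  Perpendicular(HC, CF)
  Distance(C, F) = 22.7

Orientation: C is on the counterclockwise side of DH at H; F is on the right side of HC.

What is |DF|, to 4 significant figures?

97.97

∠DHC = 149.0°, so HC runs at 11.5° + (180° − 149.0°) = 42.50° from the x-axis; with |HC| = 43.1, C = H + 43.1·(cos 42.50°, sin 42.50°) = (80.09, 38.95). HC ⟂ CF; with |CF| = 22.7 on the right of HC, F = C + 22.7·(0.6756, -0.7373) = (95.42, 22.21). Then |DF| = |F − D| = 97.97.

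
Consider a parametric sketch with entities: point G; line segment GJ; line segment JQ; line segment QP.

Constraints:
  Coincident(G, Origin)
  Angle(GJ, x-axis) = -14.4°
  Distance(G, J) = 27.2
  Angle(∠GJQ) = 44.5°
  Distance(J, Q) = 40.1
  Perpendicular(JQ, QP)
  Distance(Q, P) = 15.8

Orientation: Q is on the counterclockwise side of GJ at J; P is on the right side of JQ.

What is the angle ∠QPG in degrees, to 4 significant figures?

30.70°

G is at the origin; GJ runs at -14.4° with length 27.2, so J = 27.2·(cos -14.4°, sin -14.4°) = (26.35, -6.764). ∠GJQ = 44.5°, so JQ runs at -14.4° + (180° − 44.5°) = 121.1° from the x-axis; with |JQ| = 40.1, Q = J + 40.1·(cos 121.1°, sin 121.1°) = (5.632, 27.57). JQ is perpendicular to QP; with |QP| = 15.8 on the right of JQ, P = Q + 15.8·(0.8563, 0.5165) = (19.16, 35.73). Then cos ∠QPG = PQ·PG / (|PQ||PG|), giving 30.70°.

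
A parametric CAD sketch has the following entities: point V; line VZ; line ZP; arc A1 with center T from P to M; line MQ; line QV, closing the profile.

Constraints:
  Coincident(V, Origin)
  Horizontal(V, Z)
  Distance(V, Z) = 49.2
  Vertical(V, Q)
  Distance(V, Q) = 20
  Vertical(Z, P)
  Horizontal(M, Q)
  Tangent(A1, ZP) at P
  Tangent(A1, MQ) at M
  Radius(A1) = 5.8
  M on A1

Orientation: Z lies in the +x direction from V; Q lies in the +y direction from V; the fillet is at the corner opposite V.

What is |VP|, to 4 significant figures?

51.21

V is at the origin; V and Z share the same y with |VZ| = 49.2 and Z on the +x side, so Z = (49.20, 0.000). V and Q share the same x with |VQ| = 20.0 and Q on the +y side, so Q = (0.000, 20.00). The virtual corner opposite V is at (49.20, 20.00). A1 meets ZP tangentially, so TP is at right angles to ZP and A1 meets MQ tangentially, so TM is at right angles to MQ, with radius 5.8, so the center T sits 5.8 in from both sides at T = (43.40, 14.20). That places the tangent points at P = (49.20, 14.20) on ZP and M = (43.40, 20.00) on MQ. Then |VP| = |P − V| = 51.21.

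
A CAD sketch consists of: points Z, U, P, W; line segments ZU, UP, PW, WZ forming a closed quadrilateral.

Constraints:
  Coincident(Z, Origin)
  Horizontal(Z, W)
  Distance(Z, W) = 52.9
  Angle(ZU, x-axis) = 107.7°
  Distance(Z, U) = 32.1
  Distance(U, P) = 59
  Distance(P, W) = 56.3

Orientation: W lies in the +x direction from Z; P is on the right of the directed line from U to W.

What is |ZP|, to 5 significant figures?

27.142

Checks: |UP| = 59.00 ✓; |PW| = 56.30 ✓.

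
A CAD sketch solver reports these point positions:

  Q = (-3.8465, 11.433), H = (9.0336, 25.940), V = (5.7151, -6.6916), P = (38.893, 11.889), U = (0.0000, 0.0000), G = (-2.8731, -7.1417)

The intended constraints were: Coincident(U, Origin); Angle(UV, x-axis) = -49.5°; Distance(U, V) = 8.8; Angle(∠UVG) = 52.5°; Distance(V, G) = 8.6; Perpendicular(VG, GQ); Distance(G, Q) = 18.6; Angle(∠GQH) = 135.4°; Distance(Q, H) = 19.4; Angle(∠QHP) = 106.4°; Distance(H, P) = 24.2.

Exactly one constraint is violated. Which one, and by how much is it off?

Distance(H, P) = 24.2 — off by 8.80.

U = (0.00, 0.00) ✓; UV at -49.50° ✓; |UV| = 8.800 ✓; ∠UVG = 52.50° ✓; |VG| = 8.600 ✓; ∠(VG, GQ) = 90.00° ✓; |GQ| = 18.60 ✓; ∠GQH = 135.4° ✓; |QH| = 19.40 ✓; ∠QHP = 106.4° ✓; |HP| = 33.00 ✗.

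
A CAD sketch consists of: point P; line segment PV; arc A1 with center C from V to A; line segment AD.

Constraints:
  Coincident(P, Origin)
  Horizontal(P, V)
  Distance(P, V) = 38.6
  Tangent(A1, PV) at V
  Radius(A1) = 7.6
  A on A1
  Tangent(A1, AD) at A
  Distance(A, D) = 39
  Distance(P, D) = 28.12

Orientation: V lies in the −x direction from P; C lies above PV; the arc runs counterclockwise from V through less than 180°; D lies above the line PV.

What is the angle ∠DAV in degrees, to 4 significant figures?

159.2°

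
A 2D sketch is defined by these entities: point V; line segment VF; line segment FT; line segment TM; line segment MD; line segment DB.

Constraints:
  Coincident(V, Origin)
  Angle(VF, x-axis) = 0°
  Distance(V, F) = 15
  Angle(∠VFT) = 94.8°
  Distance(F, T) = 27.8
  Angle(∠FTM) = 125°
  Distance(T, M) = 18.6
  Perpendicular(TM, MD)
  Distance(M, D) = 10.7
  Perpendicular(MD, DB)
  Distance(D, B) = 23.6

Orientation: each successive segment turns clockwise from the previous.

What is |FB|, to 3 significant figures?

16.3

V is at the origin; VF runs at 0.0° with length 15.0, so F = (15.0, 0.00). ∠VFT = 94.8° gives FT at -85.2° from the x-axis; with |FT| = 27.8, T = (17.3, -27.7). ∠FTM = 125.0° gives TM at -140° from the x-axis; with |TM| = 18.6, M = (3.04, -39.6). TM ⟂ MD, so MD runs at 130°; with |MD| = 10.7, D = (-3.81, -31.4). MD is perpendicular to DB, so DB runs at 39.8°; with |DB| = 23.6, B = (14.3, -16.3). Then |FB| = |B − F| = 16.3.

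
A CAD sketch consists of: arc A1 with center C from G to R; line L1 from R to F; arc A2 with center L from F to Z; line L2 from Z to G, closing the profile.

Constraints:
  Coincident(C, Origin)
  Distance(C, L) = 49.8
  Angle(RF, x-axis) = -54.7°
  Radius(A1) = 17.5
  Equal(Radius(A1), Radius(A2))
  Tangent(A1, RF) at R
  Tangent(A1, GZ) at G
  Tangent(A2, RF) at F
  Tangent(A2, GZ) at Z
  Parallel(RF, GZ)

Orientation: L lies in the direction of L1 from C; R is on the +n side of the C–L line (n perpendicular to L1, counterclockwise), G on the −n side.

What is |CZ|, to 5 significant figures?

52.785

The slot axis is L1's direction at -54.7°, so u = (cos -54.7°, sin -54.7°) = (0.57786, -0.81614) and n = (−sin -54.7°, cos -54.7°) = (0.81614, 0.57786). C is at the origin and L lies 49.8 along u from C, so L = 49.8·u = (28.777, -40.644). Tangency of A1 to both parallel lines with radius 17.5 puts R and G at C ± 17.5·n: R = (14.282, 10.113), G = (-14.282, -10.113). Equal radii place F and Z the same way about L: F = L + 17.5·n = (43.060, -30.531), Z = L − 17.5·n = (14.495, -50.756). Then |CZ| = |Z − C| = 52.785.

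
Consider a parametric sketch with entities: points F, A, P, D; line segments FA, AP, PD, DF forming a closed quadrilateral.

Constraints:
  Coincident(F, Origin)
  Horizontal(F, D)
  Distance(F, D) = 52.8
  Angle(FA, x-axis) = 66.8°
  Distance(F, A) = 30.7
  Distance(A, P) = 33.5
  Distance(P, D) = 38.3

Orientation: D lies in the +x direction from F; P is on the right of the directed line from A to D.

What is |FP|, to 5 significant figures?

15.724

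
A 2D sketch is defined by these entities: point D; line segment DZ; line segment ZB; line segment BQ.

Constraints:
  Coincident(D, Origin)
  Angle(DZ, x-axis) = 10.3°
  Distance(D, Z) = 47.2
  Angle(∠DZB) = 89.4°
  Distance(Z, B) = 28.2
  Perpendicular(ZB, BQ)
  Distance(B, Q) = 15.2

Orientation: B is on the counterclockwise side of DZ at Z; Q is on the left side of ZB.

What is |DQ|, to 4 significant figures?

42.33

D is at the origin; DZ runs at 10.3° with length 47.2, so Z = 47.2·(cos 10.3°, sin 10.3°) = (46.44, 8.439). ∠DZB = 89.4°, so ZB runs at 10.3° + (180° − 89.4°) = 100.9° from the x-axis; with |ZB| = 28.2, B = Z + 28.2·(cos 100.9°, sin 100.9°) = (41.11, 36.13). ZB ⟂ BQ; with |BQ| = 15.2 on the left of ZB, Q = B + 15.2·(-0.9820, -0.1891) = (26.18, 33.26). Then |DQ| = |Q − D| = 42.33.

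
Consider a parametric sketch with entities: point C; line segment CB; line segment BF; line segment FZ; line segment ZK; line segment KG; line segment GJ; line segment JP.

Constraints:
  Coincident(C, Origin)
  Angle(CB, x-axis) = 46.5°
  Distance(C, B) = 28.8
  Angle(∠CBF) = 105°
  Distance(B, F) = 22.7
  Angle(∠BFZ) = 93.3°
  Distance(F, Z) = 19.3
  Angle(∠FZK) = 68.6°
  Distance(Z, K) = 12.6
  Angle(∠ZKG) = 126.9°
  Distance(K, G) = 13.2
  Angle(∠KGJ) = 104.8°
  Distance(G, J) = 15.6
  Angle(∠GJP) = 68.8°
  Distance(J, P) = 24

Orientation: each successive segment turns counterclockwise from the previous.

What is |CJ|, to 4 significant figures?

43.75

C is at the origin; CB runs at 46.5° with length 28.8, so B = (19.82, 20.89). ∠CBF = 105.0° gives BF at 121.5° from the x-axis; with |BF| = 22.7, F = (7.964, 40.25). ∠BFZ = 93.3° gives FZ at -151.8° from the x-axis; with |FZ| = 19.3, Z = (-9.045, 31.13). ∠FZK = 68.6° gives ZK at -40.40° from the x-axis; with |ZK| = 12.6, K = (0.5501, 22.96). ∠ZKG = 126.9° gives KG at 12.70° from the x-axis; with |KG| = 13.2, G = (13.43, 25.86). ∠KGJ = 104.8° gives GJ at 87.90° from the x-axis; with |GJ| = 15.6, J = (14.00, 41.45). Then |CJ| = |J − C| = 43.75.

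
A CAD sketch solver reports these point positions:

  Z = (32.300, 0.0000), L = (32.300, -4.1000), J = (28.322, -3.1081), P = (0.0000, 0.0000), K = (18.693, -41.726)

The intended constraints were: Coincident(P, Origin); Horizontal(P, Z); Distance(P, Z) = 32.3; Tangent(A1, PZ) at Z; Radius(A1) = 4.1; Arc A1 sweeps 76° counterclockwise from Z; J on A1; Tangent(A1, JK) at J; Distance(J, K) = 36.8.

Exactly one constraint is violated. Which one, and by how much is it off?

Distance(J, K) = 36.8 — off by 3.00.

P = (0.00, 0.00) ✓; P.y = 0.00, Z.y = 0.00 ✓; |PZ| = 32.30 ✓; ∠(LZ, ZP) = 90.00° ✓; |LZ| = 4.100 ✓; bearing(L→J) − bearing(L→Z) = 76.00° ✓; |LJ| = 4.100 ✓; ∠(LJ, JK) = 90.00° ✓; |JK| = 39.80 ✗.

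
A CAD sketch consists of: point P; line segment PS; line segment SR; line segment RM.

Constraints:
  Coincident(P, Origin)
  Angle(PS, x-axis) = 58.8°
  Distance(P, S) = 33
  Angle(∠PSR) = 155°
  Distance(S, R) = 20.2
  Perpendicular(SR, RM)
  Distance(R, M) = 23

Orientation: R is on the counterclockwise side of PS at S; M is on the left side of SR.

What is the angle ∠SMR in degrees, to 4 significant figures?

41.29°

P is at the origin; PS runs at 58.8° with length 33.0, so S = 33.0·(cos 58.8°, sin 58.8°) = (17.09, 28.23). ∠PSR = 155.0°, so SR runs at 58.8° + (180° − 155.0°) = 83.80° from the x-axis; with |SR| = 20.2, R = S + 20.2·(cos 83.80°, sin 83.80°) = (19.28, 48.31). SR is perpendicular to RM; with |RM| = 23.0 on the left of SR, M = R + 23.0·(-0.9942, 0.1080) = (-3.589, 50.79). Then cos ∠SMR = MS·MR / (|MS||MR|), giving 41.29°.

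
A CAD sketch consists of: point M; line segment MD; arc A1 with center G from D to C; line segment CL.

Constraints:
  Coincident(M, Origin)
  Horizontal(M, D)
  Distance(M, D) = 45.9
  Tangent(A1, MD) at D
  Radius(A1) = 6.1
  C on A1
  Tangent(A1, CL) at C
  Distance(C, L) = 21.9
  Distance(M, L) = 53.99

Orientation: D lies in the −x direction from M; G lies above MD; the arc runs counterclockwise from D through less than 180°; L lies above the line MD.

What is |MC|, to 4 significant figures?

40.73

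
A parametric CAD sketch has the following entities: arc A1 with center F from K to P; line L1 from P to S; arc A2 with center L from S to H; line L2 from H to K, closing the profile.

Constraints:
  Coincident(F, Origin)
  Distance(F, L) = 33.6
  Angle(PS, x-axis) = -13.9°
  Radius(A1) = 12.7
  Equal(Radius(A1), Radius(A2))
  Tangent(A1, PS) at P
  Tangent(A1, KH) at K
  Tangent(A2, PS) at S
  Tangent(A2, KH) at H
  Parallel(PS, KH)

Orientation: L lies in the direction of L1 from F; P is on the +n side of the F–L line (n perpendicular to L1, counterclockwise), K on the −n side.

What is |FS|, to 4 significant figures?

35.92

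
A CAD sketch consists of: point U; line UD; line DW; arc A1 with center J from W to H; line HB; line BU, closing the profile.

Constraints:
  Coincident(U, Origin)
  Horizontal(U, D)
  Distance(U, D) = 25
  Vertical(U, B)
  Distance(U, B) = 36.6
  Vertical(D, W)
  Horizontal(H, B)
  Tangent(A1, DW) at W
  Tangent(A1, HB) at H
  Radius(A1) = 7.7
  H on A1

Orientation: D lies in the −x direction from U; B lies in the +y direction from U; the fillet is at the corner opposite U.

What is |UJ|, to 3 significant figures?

33.7

U and B share the same x with |UB| = 36.6 and B on the +y side, so B = (0.00, 36.6). The virtual corner opposite U is at (-25.0, 36.6). A1 meets DW tangentially, so JW is at right angles to DW and A1 meets HB tangentially, so JH is at right angles to HB, with radius 7.7, so the center J sits 7.7 in from both sides at J = (-17.3, 28.9). Then |UJ| = |J − U| = 33.7.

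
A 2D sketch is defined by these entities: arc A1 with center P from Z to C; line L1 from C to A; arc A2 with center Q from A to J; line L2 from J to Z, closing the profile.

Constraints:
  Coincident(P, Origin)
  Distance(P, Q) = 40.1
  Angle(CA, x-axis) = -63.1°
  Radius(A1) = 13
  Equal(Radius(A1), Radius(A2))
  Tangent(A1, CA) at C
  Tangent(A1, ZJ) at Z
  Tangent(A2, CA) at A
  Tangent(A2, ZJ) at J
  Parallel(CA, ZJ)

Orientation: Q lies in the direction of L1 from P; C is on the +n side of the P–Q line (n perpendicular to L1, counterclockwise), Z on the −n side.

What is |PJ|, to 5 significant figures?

42.155

Tangency of A1 to both parallel lines with radius 13.0 puts C and Z at P ± 13.0·n: C = (11.593, 5.8817), Z = (-11.593, -5.8817). Equal radii place A and J the same way about Q: A = Q + 13.0·n = (29.736, -29.879), J = Q − 13.0·n = (6.5493, -41.643). Then |PJ| = |J − P| = 42.155.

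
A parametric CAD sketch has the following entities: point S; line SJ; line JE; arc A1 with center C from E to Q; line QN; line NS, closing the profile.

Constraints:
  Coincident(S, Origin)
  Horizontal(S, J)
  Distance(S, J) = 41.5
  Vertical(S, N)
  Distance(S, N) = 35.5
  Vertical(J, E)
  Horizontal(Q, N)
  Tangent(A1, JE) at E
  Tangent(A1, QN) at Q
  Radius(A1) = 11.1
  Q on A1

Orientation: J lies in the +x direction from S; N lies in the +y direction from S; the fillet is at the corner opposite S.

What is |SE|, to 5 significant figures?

48.142

S is at the origin; SJ is horizontal with |SJ| = 41.5 and J on the +x side, so J = (41.500, 0.0000). S and N share the same x with |SN| = 35.5 and N on the +y side, so N = (0.0000, 35.500). The virtual corner opposite S is at (41.500, 35.500). A1 meets JE tangentially, so CE is at right angles to JE and A1 meets QN tangentially, so CQ is at right angles to QN, with radius 11.1, so the center C sits 11.1 in from both sides at C = (30.400, 24.400). That places the tangent points at E = (41.500, 24.400) on JE and Q = (30.400, 35.500) on QN. Then |SE| = |E − S| = 48.142.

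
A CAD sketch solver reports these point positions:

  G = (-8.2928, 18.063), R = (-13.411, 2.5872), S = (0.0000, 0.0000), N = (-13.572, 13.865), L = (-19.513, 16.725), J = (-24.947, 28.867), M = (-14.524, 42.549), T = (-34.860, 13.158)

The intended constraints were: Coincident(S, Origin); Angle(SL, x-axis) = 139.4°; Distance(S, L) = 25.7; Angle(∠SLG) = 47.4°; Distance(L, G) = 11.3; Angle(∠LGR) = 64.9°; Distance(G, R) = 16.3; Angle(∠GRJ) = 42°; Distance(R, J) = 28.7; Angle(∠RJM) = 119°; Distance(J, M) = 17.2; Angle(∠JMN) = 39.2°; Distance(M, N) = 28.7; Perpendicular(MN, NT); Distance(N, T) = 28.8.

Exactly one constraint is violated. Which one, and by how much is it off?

Distance(N, T) = 28.8 — off by 7.50.

S = (0.00, 0.00) ✓; SL at 139.4° ✓; |SL| = 25.70 ✓; ∠SLG = 47.40° ✓; |LG| = 11.30 ✓; ∠LGR = 64.90° ✓; |GR| = 16.30 ✓; ∠GRJ = 42.00° ✓; |RJ| = 28.70 ✓; ∠RJM = 119.0° ✓; |JM| = 17.20 ✓; ∠JMN = 39.20° ✓; |MN| = 28.70 ✓; ∠(MN, NT) = 90.00° ✓; |NT| = 21.30 ✗.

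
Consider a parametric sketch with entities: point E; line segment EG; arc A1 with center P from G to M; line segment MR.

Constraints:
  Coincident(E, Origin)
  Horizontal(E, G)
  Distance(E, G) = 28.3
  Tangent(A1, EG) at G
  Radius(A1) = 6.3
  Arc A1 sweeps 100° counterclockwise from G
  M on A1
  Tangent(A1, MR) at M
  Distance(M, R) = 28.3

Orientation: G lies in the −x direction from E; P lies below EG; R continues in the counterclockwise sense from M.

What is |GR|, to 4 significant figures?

35.29

E is at the origin; EG is horizontal with |EG| = 28.3 and G on the −x side, so G = (-28.30, 0.000). A1 meets EG tangentially, so PG is at right angles to EG, so P = G + (0, -6.3) = (-28.30, -6.300). On A1, G sits at bearing 90° from P; a 100° counterclockwise sweep puts M at bearing 190°, so M = P + 6.3·(cos 190°, sin 190°) = (-34.50, -7.394). A1 meets MR tangentially, so PM is at right angles to MR, so MR runs along (−sin 190°, cos 190°); with |MR| = 28.3, R = (-29.59, -35.26). Then |GR| = |R − G| = 35.29.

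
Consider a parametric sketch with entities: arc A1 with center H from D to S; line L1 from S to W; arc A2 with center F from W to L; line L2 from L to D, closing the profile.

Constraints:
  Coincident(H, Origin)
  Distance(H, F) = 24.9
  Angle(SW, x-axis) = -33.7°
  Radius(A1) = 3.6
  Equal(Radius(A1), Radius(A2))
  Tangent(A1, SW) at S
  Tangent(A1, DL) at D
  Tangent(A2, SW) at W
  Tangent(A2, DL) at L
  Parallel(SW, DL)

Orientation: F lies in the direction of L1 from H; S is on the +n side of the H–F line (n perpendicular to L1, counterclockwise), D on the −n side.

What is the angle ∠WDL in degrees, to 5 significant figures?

16.128°

Tangency of A1 to both parallel lines with radius 3.6 puts S and D at H ± 3.6·n: S = (1.9974, 2.9950), D = (-1.9974, -2.9950). Equal radii place W and L the same way about F: W = F + 3.6·n = (22.713, -10.821), L = F − 3.6·n = (18.718, -16.811). Then cos ∠WDL = DW·DL / (|DW||DL|), giving 16.128°.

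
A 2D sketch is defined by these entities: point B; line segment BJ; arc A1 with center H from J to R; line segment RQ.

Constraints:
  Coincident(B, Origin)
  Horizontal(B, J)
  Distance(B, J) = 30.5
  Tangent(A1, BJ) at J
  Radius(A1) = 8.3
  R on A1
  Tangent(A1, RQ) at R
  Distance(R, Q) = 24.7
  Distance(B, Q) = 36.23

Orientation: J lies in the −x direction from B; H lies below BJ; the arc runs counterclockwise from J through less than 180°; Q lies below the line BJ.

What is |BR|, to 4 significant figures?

38.93

Checks: |HJ| = 8.300 ✓; |HR| = 8.300 ✓; ∠(HR, RQ) = 90.00° ✓; |RQ| = 24.70 ✓; |BQ| = 36.23 ✓.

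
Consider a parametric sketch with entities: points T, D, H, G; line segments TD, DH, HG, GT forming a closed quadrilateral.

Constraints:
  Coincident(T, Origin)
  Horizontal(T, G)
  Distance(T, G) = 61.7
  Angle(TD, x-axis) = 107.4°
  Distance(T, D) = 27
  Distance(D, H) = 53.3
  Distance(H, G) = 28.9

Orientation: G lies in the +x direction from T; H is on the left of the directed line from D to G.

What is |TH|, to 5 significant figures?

51.033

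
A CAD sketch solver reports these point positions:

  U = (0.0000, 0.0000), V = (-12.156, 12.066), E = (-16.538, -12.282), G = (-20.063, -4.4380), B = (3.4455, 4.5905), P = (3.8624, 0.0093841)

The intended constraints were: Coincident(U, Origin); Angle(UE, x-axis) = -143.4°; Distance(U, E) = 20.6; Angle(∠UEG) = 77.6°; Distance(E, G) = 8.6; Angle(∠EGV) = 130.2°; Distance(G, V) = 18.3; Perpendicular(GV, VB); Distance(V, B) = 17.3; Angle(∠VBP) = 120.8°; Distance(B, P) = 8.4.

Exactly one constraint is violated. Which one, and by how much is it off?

Distance(B, P) = 8.4 — off by 3.80.

U = (0.00, 0.00) ✓; UE at -143.4° ✓; |UE| = 20.60 ✓; ∠UEG = 77.60° ✓; |EG| = 8.600 ✓; ∠EGV = 130.2° ✓; |GV| = 18.30 ✓; ∠(GV, VB) = 90.00° ✓; |VB| = 17.30 ✓; ∠VBP = 120.8° ✓; |BP| = 4.600 ✗.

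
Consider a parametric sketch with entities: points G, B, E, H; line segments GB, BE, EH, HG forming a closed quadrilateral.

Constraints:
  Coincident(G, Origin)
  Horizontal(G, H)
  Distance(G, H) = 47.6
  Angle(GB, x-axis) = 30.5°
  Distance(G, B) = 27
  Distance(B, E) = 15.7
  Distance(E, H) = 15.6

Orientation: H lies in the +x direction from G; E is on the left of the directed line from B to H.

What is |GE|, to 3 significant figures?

41.1

Checks: |BE| = 15.70 ✓; |EH| = 15.60 ✓.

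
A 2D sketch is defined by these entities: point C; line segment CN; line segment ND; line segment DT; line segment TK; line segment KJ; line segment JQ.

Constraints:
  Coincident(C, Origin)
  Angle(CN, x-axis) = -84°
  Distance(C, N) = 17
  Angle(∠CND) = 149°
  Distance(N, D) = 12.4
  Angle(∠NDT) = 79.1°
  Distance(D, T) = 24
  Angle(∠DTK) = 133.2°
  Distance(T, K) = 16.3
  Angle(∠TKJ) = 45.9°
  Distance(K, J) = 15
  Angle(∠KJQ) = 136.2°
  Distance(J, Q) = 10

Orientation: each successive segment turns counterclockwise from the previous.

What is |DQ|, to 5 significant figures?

13.843

∠TKJ = 45.9° gives KJ at -131.20° from the x-axis; with |KJ| = 15.0, J = (14.114, -4.0436). ∠KJQ = 136.2° gives JQ at -87.400° from the x-axis; with |JQ| = 10.0, Q = (14.567, -14.033). Then |DQ| = |Q − D| = 13.843.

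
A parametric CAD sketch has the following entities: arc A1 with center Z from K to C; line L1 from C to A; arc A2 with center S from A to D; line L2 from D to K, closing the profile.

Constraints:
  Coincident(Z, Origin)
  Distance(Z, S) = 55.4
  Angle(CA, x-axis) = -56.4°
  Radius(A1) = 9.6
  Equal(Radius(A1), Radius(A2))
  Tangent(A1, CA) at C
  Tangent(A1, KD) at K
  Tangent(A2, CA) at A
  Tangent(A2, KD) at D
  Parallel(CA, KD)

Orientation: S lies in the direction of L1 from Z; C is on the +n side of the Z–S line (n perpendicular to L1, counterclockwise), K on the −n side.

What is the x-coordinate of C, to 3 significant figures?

8.00

Z is at the origin and S lies 55.4 along u from Z, so S = 55.4·u = (30.7, -46.1). Tangency of A1 to both parallel lines with radius 9.6 puts C and K at Z ± 9.6·n: C = (8.00, 5.31), K = (-8.00, -5.31). So C.x = 8.00.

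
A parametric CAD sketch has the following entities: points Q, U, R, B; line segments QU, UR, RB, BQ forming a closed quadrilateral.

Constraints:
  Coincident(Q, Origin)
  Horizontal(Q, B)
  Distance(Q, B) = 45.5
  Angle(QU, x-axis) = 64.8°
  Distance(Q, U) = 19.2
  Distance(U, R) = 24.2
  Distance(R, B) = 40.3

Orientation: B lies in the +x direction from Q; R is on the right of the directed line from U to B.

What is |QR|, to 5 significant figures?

8.8420

Q is at the origin; QB is horizontal with |QB| = 45.5 and B in +x, so B = (45.5, 0). QU runs at 64.8° with |QU| = 19.2, so U = (8.1750, 17.373). R is determined by |UR| = 24.2 and |RB| = 40.3 together: it lies at the intersection of circle(U, 24.2) and circle(B, 40.3). With |UB| = 41.170, the foot of the radical line on UB is 7.9733 from U and the perpendicular offset is √(24.2² − 7.9733²) = 22.849. Taking the right-of-UB solution: R = (5.7620, -6.7067).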